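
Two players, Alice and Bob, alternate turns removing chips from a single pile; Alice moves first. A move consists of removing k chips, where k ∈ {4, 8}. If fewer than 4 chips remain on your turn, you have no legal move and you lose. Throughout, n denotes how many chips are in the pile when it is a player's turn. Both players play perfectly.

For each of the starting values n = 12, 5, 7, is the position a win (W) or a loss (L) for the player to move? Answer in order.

12: L, 5: W, 7: W

Classify positions by backward induction: terminal positions (no move available) are L. From any other position, the mover wins iff some move reaches an L.
n=0: no move → L
n=1: no move → L
n=2: no move → L
n=3: no move → L
n=4: reaches L-position 0 → W
n=5: reaches L-position 1 → W
n=6: reaches L-position 2 → W
n=7: reaches L-position 3 → W
n=8: reaches L-position 0 → W
n=9: reaches L-position 1 → W
n=10: reaches L-position 2 → W
n=11: reaches L-position 3 → W
n=12: only reaches 8(W), 4(W), all W → L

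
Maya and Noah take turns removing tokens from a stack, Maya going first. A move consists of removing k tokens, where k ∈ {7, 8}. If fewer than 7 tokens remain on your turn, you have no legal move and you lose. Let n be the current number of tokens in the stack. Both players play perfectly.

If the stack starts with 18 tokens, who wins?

Positions with no move are L. A position that does have a move is losing for the player to move precisely when every available move leads to a winning position for the opponent. Fill in the labels:
n=0: no move → L
n=1: no move → L
n=2: no move → L
n=3: no move → L
n=4: no move → L
n=5: no move → L
n=6: no move → L
n=7: reaches L-position 0 → W
n=8: reaches L-position 1 → W
n=9: reaches L-position 2 → W
n=10: reaches L-position 3 → W
n=11: reaches L-position 4 → W
n=12: reaches L-position 5 → W
n=13: reaches L-position 6 → W
n=14: reaches L-position 6 → W
n=15: only reaches 8(W), 7(W), all W → L
n=16: only reaches 9(W), 8(W), all W → L
n=17: only reaches 10(W), 9(W), all W → L
n=18: only reaches 11(W), 10(W), all W → L
The starting position 18 is L: whatever Maya does, the opponent receives a W position.

Noah wins.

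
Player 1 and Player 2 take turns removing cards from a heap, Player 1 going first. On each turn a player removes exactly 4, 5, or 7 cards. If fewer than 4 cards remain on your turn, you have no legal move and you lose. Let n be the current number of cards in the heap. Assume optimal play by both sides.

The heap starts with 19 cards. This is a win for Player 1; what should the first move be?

Remove 5, leaving 14.

Classify positions by backward induction: terminal positions (no move available) are L. From any other position, the mover wins iff some move reaches an L.
n=0: no move → L
n=1: no move → L
n=2: no move → L
n=3: no move → L
n=4: W (go to 0, an L position)
n=5: W (go to 1, an L position)
n=6: W (go to 2, an L position)
n=7: W (go to 3, an L position)
n=8: W (go to 3, an L position)
n=9: W (go to 2, an L position)
n=10: W (go to 3, an L position)
n=11: L (options 7(W), 6(W), 4(W) are all W)
n=12: L (options 8(W), 7(W), 5(W) are all W)
n=13: L (options 9(W), 8(W), 6(W) are all W)
n=14: L (options 10(W), 9(W), 7(W) are all W)
n=15: W (go to 11, an L position)
n=16: W (go to 12, an L position)
n=17: W (go to 13, an L position)
n=18: W (go to 14, an L position)
n=19: W (go to 14, an L position)
From 19, the L positions reachable in one move are: 14, 12. Any move reaching one of these is winning.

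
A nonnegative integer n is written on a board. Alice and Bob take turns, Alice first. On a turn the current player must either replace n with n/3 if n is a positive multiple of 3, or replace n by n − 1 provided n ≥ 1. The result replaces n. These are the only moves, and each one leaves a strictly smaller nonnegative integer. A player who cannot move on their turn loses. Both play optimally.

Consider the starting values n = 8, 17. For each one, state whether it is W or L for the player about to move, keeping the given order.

Classify positions by backward induction: terminal positions (no move available) are L. From any other position, the mover wins iff some move reaches an L.
n=0: no move → L
n=1: reaches L-position 0 → W
n=2: only reaches 1(W), which is W → L
n=3: reaches L-position 2 → W
n=4: only reaches 3(W), which is W → L
n=5: reaches L-position 4 → W
n=6: reaches L-position 2 → W
n=7: only reaches 6(W), which is W → L
n=8: reaches L-position 7 → W
n=9: only reaches 3(W), 8(W), all W → L
n=10: reaches L-position 9 → W
n=11: only reaches 10(W), which is W → L
n=12: reaches L-position 4 → W
n=13: only reaches 12(W), which is W → L
n=14: reaches L-position 13 → W
n=15: only reaches 5(W), 14(W), all W → L
n=16: reaches L-position 15 → W
n=17: only reaches 16(W), which is W → L

8: W, 17: L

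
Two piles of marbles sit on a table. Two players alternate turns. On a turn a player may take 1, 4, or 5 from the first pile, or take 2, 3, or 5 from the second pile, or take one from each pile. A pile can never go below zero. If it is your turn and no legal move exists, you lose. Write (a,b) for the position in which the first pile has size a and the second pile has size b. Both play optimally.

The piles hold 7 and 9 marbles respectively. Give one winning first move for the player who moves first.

Use the standard recursion: the mover loses at a terminal position; elsewhere, the mover wins exactly when some move hands the opponent an L position.
No move ever increases a pile, so every position that can arise here has a ≤ 7 and b ≤ 9; it is enough to label the cells with 0 ≤ a ≤ 7 and 0 ≤ b ≤ 9.
Every move lowers a or b (never raises either), so fill the grid row by row in increasing a, and left to right within a row: each cell's successors are then already labelled.
      b=0  b=1  b=2  b=3  b=4  b=5  b=6  b=7  b=8  b=9
a=0:    L    L    W    W    W    W    W    L    L    W
a=1:    W    W    W    L    L    W    W    W    W    W
a=2:    L    L    W    W    W    W    W    L    L    W
a=3:    W    W    W    L    L    W    W    W    W    W
a=4:    W    W    L    W    W    W    L    W    W    W
a=5:    W    W    W    W    W    L    W    W    W    L
a=6:    W    W    L    W    W    W    W    W    W    W
a=7:    W    W    W    W    W    L    L    W    W    W
Cells with no legal move (terminal, hence L): (0,0), (0,1).
The remaining L cells, each justified by listing all of its moves:
(0,7): →(0,5)(W), (0,4)(W), (0,2)(W) — all W, so L
(0,8): →(0,6)(W), (0,5)(W), (0,3)(W) — all W, so L
(1,3): →(0,3)(W), (1,1)(W), (1,0)(W), (0,2)(W) — all W, so L
(1,4): →(0,4)(W), (1,2)(W), (1,1)(W), (0,3)(W) — all W, so L
(2,0): →(1,0)(W) only, which is W, so L
(2,1): →(1,1)(W), (1,0)(W) — all W, so L
(2,7): →(1,7)(W), (2,5)(W), (2,4)(W), (2,2)(W), (1,6)(W) — all W, so L
(2,8): →(1,8)(W), (2,6)(W), (2,5)(W), (2,3)(W), (1,7)(W) — all W, so L
(3,3): →(2,3)(W), (3,1)(W), (3,0)(W), (2,2)(W) — all W, so L
(3,4): →(2,4)(W), (3,2)(W), (3,1)(W), (2,3)(W) — all W, so L
(4,2): →(3,2)(W), (0,2)(W), (4,0)(W), (3,1)(W) — all W, so L
(4,6): →(3,6)(W), (0,6)(W), (4,4)(W), (4,3)(W), (4,1)(W), (3,5)(W) — all W, so L
(5,5): →(4,5)(W), (1,5)(W), (0,5)(W), (5,3)(W), (5,2)(W), (5,0)(W), (4,4)(W) — all W, so L
(5,9): →(4,9)(W), (1,9)(W), (0,9)(W), (5,7)(W), (5,6)(W), (5,4)(W), (4,8)(W) — all W, so L
(6,2): →(5,2)(W), (2,2)(W), (1,2)(W), (6,0)(W), (5,1)(W) — all W, so L
(7,5): →(6,5)(W), (3,5)(W), (2,5)(W), (7,3)(W), (7,2)(W), (7,0)(W), (6,4)(W) — all W, so L
(7,6): →(6,6)(W), (3,6)(W), (2,6)(W), (7,4)(W), (7,3)(W), (7,1)(W), (6,5)(W) — all W, so L
Every other cell has at least one move into one of the L cells above, so it is W.
From (7,9), the L positions reachable in one move are: (7,6).

Move to (7,6).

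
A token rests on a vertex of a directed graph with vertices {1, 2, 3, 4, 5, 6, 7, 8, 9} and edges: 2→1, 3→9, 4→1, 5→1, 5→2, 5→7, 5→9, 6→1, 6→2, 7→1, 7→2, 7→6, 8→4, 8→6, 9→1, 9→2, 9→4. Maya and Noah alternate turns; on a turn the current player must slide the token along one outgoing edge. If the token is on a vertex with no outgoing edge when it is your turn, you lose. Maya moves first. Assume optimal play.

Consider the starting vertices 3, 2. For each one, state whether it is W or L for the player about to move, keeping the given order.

3: L, 2: W

Use the standard recursion: the mover loses at a terminal position; elsewhere, the mover wins exactly when some move hands the opponent an L position.
Every edge goes from a vertex to one that appears earlier in the order 1, 2, 6, 4, 7, 8, 9, 5, 3, so processing vertices in that order labels each vertex after all of its successors.
1: no outgoing edge → L
2: can move to 1, which is L ⇒ W
6: can move to 1, which is L ⇒ W
4: can move to 1, which is L ⇒ W
7: can move to 1, which is L ⇒ W
8: moves to 4(W), 6(W); every one is W ⇒ L
9: can move to 1, which is L ⇒ W
5: can move to 1, which is L ⇒ W
3: the only move is to 9(W), a W ⇒ L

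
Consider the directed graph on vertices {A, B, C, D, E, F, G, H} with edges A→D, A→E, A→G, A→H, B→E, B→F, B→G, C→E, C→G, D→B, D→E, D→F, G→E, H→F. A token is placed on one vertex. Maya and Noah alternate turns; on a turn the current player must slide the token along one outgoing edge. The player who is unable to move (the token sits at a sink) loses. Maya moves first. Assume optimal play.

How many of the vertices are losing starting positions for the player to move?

Positions with no move are L. A position that does have a move is losing for the player to move precisely when every available move leads to a winning position for the opponent. Fill in the labels:
Every edge goes from a vertex to one that appears earlier in the order F, E, G, C, B, H, D, A, so processing vertices in that order labels each vertex after all of its successors.
F: no outgoing edge → L
E: no outgoing edge → L
G: can move to E, which is L ⇒ W
C: can move to E, which is L ⇒ W
B: can move to E, which is L ⇒ W
H: can move to F, which is L ⇒ W
D: can move to E, which is L ⇒ W
A: can move to E, which is L ⇒ W
The L vertices are E, F; that is 2 in all.

2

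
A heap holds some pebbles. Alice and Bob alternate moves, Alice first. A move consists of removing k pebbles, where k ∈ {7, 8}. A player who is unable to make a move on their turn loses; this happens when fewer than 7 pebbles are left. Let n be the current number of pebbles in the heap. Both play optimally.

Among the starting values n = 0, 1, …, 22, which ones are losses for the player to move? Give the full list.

Work bottom-up. With no move the player to move loses. Otherwise the position is W if at least one move leads to an L position for the opponent, and L if every move leads to a W.
n=0: no move → L
n=1: no move → L
n=2: no move → L
n=3: no move → L
n=4: no move → L
n=5: no move → L
n=6: no move → L
n=7: reaches L-position 0 → W
n=8: reaches L-position 1 → W
n=9: reaches L-position 2 → W
n=10: reaches L-position 3 → W
n=11: reaches L-position 4 → W
n=12: reaches L-position 5 → W
n=13: reaches L-position 6 → W
n=14: reaches L-position 6 → W
n=15: only reaches 8(W), 7(W), all W → L
n=16: only reaches 9(W), 8(W), all W → L
n=17: only reaches 10(W), 9(W), all W → L
n=18: only reaches 11(W), 10(W), all W → L
n=19: only reaches 12(W), 11(W), all W → L
n=20: only reaches 13(W), 12(W), all W → L
n=21: only reaches 14(W), 13(W), all W → L
n=22: reaches L-position 15 → W
The losing starting values of n are exactly the entries labelled L in this table (14 of them).

0, 1, 2, 3, 4, 5, 6, 15, 16, 17, 18, 19, 20, 21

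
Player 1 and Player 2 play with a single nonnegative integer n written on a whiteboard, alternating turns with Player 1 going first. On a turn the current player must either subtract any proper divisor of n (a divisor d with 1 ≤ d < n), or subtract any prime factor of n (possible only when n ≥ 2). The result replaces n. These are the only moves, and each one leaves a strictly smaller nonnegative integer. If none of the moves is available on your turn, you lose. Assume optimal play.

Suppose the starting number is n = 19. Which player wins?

Player 1 wins.

Classify positions by backward induction: terminal positions (no move available) are L. From any other position, the mover wins iff some move reaches an L.
n=0: no move → L
n=1: no move → L
n=2: W (go to 0, an L position)
n=3: W (go to 0, an L position)
n=4: L (options 2(W), 3(W) are all W)
n=5: W (go to 0, an L position)
n=6: W (go to 4, an L position)
n=7: W (go to 0, an L position)
n=8: W (go to 4, an L position)
n=9: L (options 6(W), 8(W) are all W)
n=10: W (go to 9, an L position)
n=11: W (go to 0, an L position)
n=12: W (go to 9, an L position)
n=13: W (go to 0, an L position)
n=14: L (options 7(W), 12(W), 13(W) are all W)
n=15: W (go to 14, an L position)
n=16: W (go to 14, an L position)
n=17: W (go to 0, an L position)
n=18: W (go to 9, an L position)
n=19: W (go to 0, an L position)
From 19 Player 1 can move to 0, reaching an L position.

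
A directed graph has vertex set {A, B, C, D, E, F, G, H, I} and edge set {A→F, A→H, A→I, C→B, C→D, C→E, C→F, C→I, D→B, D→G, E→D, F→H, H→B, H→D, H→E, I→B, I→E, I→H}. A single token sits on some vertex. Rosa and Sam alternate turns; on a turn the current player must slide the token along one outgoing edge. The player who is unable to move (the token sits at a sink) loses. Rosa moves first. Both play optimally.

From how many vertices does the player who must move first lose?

Use the standard recursion: the mover loses at a terminal position; elsewhere, the mover wins exactly when some move hands the opponent an L position.
Every edge goes from a vertex to one that appears earlier in the order G, B, D, E, H, F, I, A, C, so processing vertices in that order labels each vertex after all of its successors.
G: no outgoing edge → L
B: no outgoing edge → L
D: W (go to B, an L position)
E: L (sole option D(W) is W)
H: W (go to E, an L position)
F: L (sole option H(W) is W)
I: W (go to E, an L position)
A: W (go to F, an L position)
C: W (go to F, an L position)
The L vertices are B, E, F, G; that is 4 in all.

4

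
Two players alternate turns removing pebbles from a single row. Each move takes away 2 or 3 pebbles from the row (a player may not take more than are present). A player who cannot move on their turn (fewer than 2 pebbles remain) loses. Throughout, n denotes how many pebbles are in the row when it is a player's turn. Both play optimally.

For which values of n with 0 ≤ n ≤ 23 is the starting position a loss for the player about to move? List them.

Label each position W (a win for the player to move) or L (a loss). A position with no legal move is L; any other position is W exactly when some move reaches an L, and L when every move reaches a W.
n=0: no move → L
n=1: no move → L
n=2: →0(L), so W
n=3: →1(L), so W
n=4: →1(L), so W
n=5: →3(W), 2(W) — all W, so L
n=6: →4(W), 3(W) — all W, so L
n=7: →5(L), so W
n=8: →6(L), so W
n=9: →6(L), so W
n=10: →8(W), 7(W) — all W, so L
n=11: →9(W), 8(W) — all W, so L
n=12: →10(L), so W
n=13: →11(L), so W
n=14: →11(L), so W
n=15: →13(W), 12(W) — all W, so L
n=16: →14(W), 13(W) — all W, so L
n=17: →15(L), so W
n=18: →16(L), so W
n=19: →16(L), so W
n=20: →18(W), 17(W) — all W, so L
n=21: →19(W), 18(W) — all W, so L
n=22: →20(L), so W
n=23: →21(L), so W
Reading off the rows marked L gives the requested list; there are 10 such values of n.

0, 1, 5, 6, 10, 11, 15, 16, 20, 21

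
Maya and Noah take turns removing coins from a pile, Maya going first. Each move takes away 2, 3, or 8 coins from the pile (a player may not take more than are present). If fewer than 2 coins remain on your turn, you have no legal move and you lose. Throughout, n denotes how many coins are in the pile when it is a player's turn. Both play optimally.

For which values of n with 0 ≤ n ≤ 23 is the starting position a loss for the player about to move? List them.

Label each position W (a win for the player to move) or L (a loss). A position with no legal move is L; any other position is W exactly when some move reaches an L, and L when every move reaches a W.
n=0: no move → L
n=1: no move → L
n=2: can move to 0, which is L ⇒ W
n=3: can move to 1, which is L ⇒ W
n=4: can move to 1, which is L ⇒ W
n=5: moves to 3(W), 2(W); every one is W ⇒ L
n=6: moves to 4(W), 3(W); every one is W ⇒ L
n=7: can move to 5, which is L ⇒ W
n=8: can move to 6, which is L ⇒ W
n=9: can move to 6, which is L ⇒ W
n=10: moves to 8(W), 7(W), 2(W); every one is W ⇒ L
n=11: moves to 9(W), 8(W), 3(W); every one is W ⇒ L
n=12: can move to 10, which is L ⇒ W
n=13: can move to 11, which is L ⇒ W
n=14: can move to 11, which is L ⇒ W
n=15: moves to 13(W), 12(W), 7(W); every one is W ⇒ L
n=16: moves to 14(W), 13(W), 8(W); every one is W ⇒ L
n=17: can move to 15, which is L ⇒ W
n=18: can move to 16, which is L ⇒ W
n=19: can move to 16, which is L ⇒ W
n=20: moves to 18(W), 17(W), 12(W); every one is W ⇒ L
n=21: moves to 19(W), 18(W), 13(W); every one is W ⇒ L
n=22: can move to 20, which is L ⇒ W
n=23: can move to 21, which is L ⇒ W
The losing starting values of n are exactly the entries labelled L in this table (10 of them).

0, 1, 5, 6, 10, 11, 15, 16, 20, 21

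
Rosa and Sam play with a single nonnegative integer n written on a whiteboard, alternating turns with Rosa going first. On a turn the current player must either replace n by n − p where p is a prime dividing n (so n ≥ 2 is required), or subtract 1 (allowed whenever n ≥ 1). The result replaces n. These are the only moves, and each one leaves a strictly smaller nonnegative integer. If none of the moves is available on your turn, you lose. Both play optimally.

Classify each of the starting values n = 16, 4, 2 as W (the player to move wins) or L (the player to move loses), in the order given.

16: L, 4: L, 2: W

Classify positions by backward induction: terminal positions (no move available) are L. From any other position, the mover wins iff some move reaches an L.
n=0: no move → L
n=1: can move to 0, which is L ⇒ W
n=2: can move to 0, which is L ⇒ W
n=3: can move to 0, which is L ⇒ W
n=4: moves to 2(W), 3(W); every one is W ⇒ L
n=5: can move to 0, which is L ⇒ W
n=6: can move to 4, which is L ⇒ W
n=7: can move to 0, which is L ⇒ W
n=8: moves to 6(W), 7(W); every one is W ⇒ L
n=9: can move to 8, which is L ⇒ W
n=10: can move to 8, which is L ⇒ W
n=11: can move to 0, which is L ⇒ W
n=12: moves to 9(W), 10(W), 11(W); every one is W ⇒ L
n=13: can move to 0, which is L ⇒ W
n=14: can move to 12, which is L ⇒ W
n=15: can move to 12, which is L ⇒ W
n=16: moves to 14(W), 15(W); every one is W ⇒ L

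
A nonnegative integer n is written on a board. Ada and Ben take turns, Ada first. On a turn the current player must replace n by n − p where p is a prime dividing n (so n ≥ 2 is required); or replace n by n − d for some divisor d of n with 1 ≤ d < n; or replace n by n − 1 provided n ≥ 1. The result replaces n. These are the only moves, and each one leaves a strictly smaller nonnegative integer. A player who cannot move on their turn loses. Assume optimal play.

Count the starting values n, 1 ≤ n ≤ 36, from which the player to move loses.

Classify positions by backward induction: terminal positions (no move available) are L. From any other position, the mover wins iff some move reaches an L.
n=0: no move → L
n=1: can move to 0, which is L ⇒ W
n=2: can move to 0, which is L ⇒ W
n=3: can move to 0, which is L ⇒ W
n=4: moves to 2(W), 3(W); every one is W ⇒ L
n=5: can move to 0, which is L ⇒ W
n=6: can move to 4, which is L ⇒ W
n=7: can move to 0, which is L ⇒ W
n=8: can move to 4, which is L ⇒ W
n=9: moves to 6(W), 8(W); every one is W ⇒ L
n=10: can move to 9, which is L ⇒ W
n=11: can move to 0, which is L ⇒ W
n=12: can move to 9, which is L ⇒ W
n=13: can move to 0, which is L ⇒ W
n=14: moves to 7(W), 12(W), 13(W); every one is W ⇒ L
n=15: can move to 14, which is L ⇒ W
n=16: can move to 14, which is L ⇒ W
n=17: can move to 0, which is L ⇒ W
n=18: can move to 9, which is L ⇒ W
n=19: can move to 0, which is L ⇒ W
n=20: moves to 10(W), 15(W), 16(W), 18(W), 19(W); every one is W ⇒ L
n=21: can move to 14, which is L ⇒ W
n=22: can move to 20, which is L ⇒ W
n=23: can move to 0, which is L ⇒ W
n=24: can move to 20, which is L ⇒ W
n=25: can move to 20, which is L ⇒ W
n=26: moves to 13(W), 24(W), 25(W); every one is W ⇒ L
n=27: can move to 26, which is L ⇒ W
n=28: can move to 14, which is L ⇒ W
n=29: can move to 0, which is L ⇒ W
n=30: can move to 20, which is L ⇒ W
n=31: can move to 0, which is L ⇒ W
n=32: moves to 16(W), 24(W), 28(W), 30(W), 31(W); every one is W ⇒ L
n=33: can move to 32, which is L ⇒ W
n=34: can move to 32, which is L ⇒ W
n=35: moves to 28(W), 30(W), 34(W); every one is W ⇒ L
n=36: can move to 32, which is L ⇒ W
L entries with 1 ≤ n ≤ 36 (n=0 is outside the asked range and is not counted): n = 4, 9, 14, 20, 26, 32, 35; that makes 7.

7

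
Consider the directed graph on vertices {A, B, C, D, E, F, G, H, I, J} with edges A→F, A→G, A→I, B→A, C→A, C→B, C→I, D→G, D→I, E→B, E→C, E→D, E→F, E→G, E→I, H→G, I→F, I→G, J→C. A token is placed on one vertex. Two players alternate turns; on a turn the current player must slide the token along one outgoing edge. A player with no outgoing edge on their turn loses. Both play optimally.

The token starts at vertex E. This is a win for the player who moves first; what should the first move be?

Build the W/L table. Terminal = L. A non-terminal position is W if it has a move to some L; otherwise it is L.
Every edge goes from a vertex to one that appears earlier in the order F, G, I, A, D, B, H, C, E, J, so processing vertices in that order labels each vertex after all of its successors.
F: no outgoing edge → L
G: no outgoing edge → L
I: reaches L-position G → W
A: reaches L-position G → W
D: reaches L-position G → W
B: only reaches A(W), which is W → L
H: reaches L-position G → W
C: reaches L-position B → W
E: reaches L-position B → W
J: only reaches C(W), which is W → L
From E, the L positions reachable in one move are: B, G, F. Any move reaching one of these is winning.

Move to B.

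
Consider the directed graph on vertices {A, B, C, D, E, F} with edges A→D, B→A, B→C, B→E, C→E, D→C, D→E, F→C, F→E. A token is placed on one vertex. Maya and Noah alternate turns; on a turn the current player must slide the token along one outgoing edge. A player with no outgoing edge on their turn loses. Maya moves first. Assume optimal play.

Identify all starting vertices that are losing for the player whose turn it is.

Classify positions by backward induction: terminal positions (no move available) are L. From any other position, the mover wins iff some move reaches an L.
Every edge goes from a vertex to one that appears earlier in the order E, C, D, A, F, B, so processing vertices in that order labels each vertex after all of its successors.
E: no outgoing edge → L
C: reaches L-position E → W
D: reaches L-position E → W
A: only reaches D(W), which is W → L
F: reaches L-position E → W
B: reaches L-position A → W
The losing starting vertices are exactly the entries labelled L in this table (2 of them).

A, E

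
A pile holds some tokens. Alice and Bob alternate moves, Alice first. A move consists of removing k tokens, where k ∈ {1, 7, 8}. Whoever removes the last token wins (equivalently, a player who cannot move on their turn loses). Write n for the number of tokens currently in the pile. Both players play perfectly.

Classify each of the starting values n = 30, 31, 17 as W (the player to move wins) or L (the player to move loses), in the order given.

Positions with no move are L. A position that does have a move is losing for the player to move precisely when every available move leads to a winning position for the opponent. Fill in the labels:
n=0: no move → L
n=1: W (go to 0, an L position)
n=2: L (sole option 1(W) is W)
n=3: W (go to 2, an L position)
n=4: L (sole option 3(W) is W)
n=5: W (go to 4, an L position)
n=6: L (sole option 5(W) is W)
n=7: W (go to 6, an L position)
n=8: W (go to 0, an L position)
n=9: W (go to 2, an L position)
n=10: W (go to 2, an L position)
n=11: W (go to 4, an L position)
n=12: W (go to 4, an L position)
n=13: W (go to 6, an L position)
n=14: W (go to 6, an L position)
n=15: L (options 14(W), 8(W), 7(W) are all W)
n=16: W (go to 15, an L position)
n=17: L (options 16(W), 10(W), 9(W) are all W)
n=18: W (go to 17, an L position)
n=19: L (options 18(W), 12(W), 11(W) are all W)
n=20: W (go to 19, an L position)
n=21: L (options 20(W), 14(W), 13(W) are all W)
n=22: W (go to 21, an L position)
n=23: W (go to 15, an L position)
n=24: W (go to 17, an L position)
n=25: W (go to 17, an L position)
n=26: W (go to 19, an L position)
n=27: W (go to 19, an L position)
n=28: W (go to 21, an L position)
n=29: W (go to 21, an L position)
n=30: L (options 29(W), 23(W), 22(W) are all W)
n=31: W (go to 30, an L position)

30: L, 31: W, 17: L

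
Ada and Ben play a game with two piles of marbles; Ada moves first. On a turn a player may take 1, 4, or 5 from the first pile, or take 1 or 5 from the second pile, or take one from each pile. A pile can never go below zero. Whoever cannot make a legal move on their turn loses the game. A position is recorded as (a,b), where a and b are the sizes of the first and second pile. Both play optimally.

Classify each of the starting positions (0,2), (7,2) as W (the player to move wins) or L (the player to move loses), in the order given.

Use the standard recursion: the mover loses at a terminal position; elsewhere, the mover wins exactly when some move hands the opponent an L position.
No move ever increases a pile, so every position that can arise here has a ≤ 7 and b ≤ 2; it is enough to label the cells with 0 ≤ a ≤ 7 and 0 ≤ b ≤ 2.
Every move lowers a or b (never raises either), so fill the grid row by row in increasing a, and left to right within a row: each cell's successors are then already labelled.
      b=0  b=1  b=2
a=0:    L    W    L
a=1:    W    W    W
a=2:    L    W    L
a=3:    W    W    W
a=4:    W    L    W
a=5:    W    W    W
a=6:    W    L    W
a=7:    W    W    W
Cells with no legal move (terminal, hence L): (0,0).
The remaining L cells, each justified by listing all of its moves:
(0,2): the only move is to (0,1)(W), a W ⇒ L
(2,0): the only move is to (1,0)(W), a W ⇒ L
(2,2): moves to (1,2)(W), (2,1)(W), (1,1)(W); every one is W ⇒ L
(4,1): moves to (3,1)(W), (0,1)(W), (4,0)(W), (3,0)(W); every one is W ⇒ L
(6,1): moves to (5,1)(W), (2,1)(W), (1,1)(W), (6,0)(W), (5,0)(W); every one is W ⇒ L
Every other cell has at least one move into one of the L cells above, so it is W.
(0,2): one of the L cells justified above, so L
(7,2): the move to (2,2) reaches an L cell, so W

(0,2): L, (7,2): W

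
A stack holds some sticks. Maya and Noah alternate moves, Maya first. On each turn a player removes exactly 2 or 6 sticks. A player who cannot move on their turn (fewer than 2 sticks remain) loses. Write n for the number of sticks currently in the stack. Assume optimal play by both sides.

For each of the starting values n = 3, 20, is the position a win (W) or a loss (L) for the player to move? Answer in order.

3: W, 20: L

Label each position W (a win for the player to move) or L (a loss). A position with no legal move is L; any other position is W exactly when some move reaches an L, and L when every move reaches a W.
n=0: no move → L
n=1: no move → L
n=2: →0(L), so W
n=3: →1(L), so W
n=4: →2(W) only, which is W, so L
n=5: →3(W) only, which is W, so L
n=6: →4(L), so W
n=7: →5(L), so W
n=8: →6(W), 2(W) — all W, so L
n=9: →7(W), 3(W) — all W, so L
n=10: →8(L), so W
n=11: →9(L), so W
n=12: →10(W), 6(W) — all W, so L
n=13: →11(W), 7(W) — all W, so L
n=14: →12(L), so W
n=15: →13(L), so W
n=16: →14(W), 10(W) — all W, so L
n=17: →15(W), 11(W) — all W, so L
n=18: →16(L), so W
n=19: →17(L), so W
n=20: →18(W), 14(W) — all W, so L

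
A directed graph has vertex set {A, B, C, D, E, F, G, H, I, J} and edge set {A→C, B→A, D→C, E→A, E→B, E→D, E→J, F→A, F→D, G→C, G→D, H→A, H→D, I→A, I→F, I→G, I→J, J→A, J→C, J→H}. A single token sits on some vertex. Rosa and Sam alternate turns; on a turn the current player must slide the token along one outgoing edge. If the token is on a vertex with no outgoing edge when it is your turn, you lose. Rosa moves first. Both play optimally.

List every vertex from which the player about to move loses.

B, C, F, H

Classify positions by backward induction: terminal positions (no move available) are L. From any other position, the mover wins iff some move reaches an L.
Every edge goes from a vertex to one that appears earlier in the order C, D, A, H, J, G, F, B, E, I, so processing vertices in that order labels each vertex after all of its successors.
C: no outgoing edge → L
D: can move to C, which is L ⇒ W
A: can move to C, which is L ⇒ W
H: moves to A(W), D(W); every one is W ⇒ L
J: can move to H, which is L ⇒ W
G: can move to C, which is L ⇒ W
F: moves to A(W), D(W); every one is W ⇒ L
B: the only move is to A(W), a W ⇒ L
E: can move to B, which is L ⇒ W
I: can move to F, which is L ⇒ W
The losing starting vertices are exactly the entries labelled L in this table (4 of them).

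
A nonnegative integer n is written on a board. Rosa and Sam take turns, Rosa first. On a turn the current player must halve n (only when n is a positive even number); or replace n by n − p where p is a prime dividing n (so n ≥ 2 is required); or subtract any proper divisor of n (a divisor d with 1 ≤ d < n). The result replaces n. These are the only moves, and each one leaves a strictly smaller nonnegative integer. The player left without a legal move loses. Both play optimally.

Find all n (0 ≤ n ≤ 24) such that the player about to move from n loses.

Work bottom-up. With no move the player to move loses. Otherwise the position is W if at least one move leads to an L position for the opponent, and L if every move leads to a W.
n=0: no move → L
n=1: no move → L
n=2: can move to 0, which is L ⇒ W
n=3: can move to 0, which is L ⇒ W
n=4: moves to 2(W), 3(W); every one is W ⇒ L
n=5: can move to 0, which is L ⇒ W
n=6: can move to 4, which is L ⇒ W
n=7: can move to 0, which is L ⇒ W
n=8: can move to 4, which is L ⇒ W
n=9: moves to 6(W), 8(W); every one is W ⇒ L
n=10: can move to 9, which is L ⇒ W
n=11: can move to 0, which is L ⇒ W
n=12: can move to 9, which is L ⇒ W
n=13: can move to 0, which is L ⇒ W
n=14: moves to 7(W), 12(W), 13(W); every one is W ⇒ L
n=15: can move to 14, which is L ⇒ W
n=16: can move to 14, which is L ⇒ W
n=17: can move to 0, which is L ⇒ W
n=18: can move to 9, which is L ⇒ W
n=19: can move to 0, which is L ⇒ W
n=20: moves to 10(W), 15(W), 16(W), 18(W), 19(W); every one is W ⇒ L
n=21: can move to 14, which is L ⇒ W
n=22: can move to 20, which is L ⇒ W
n=23: can move to 0, which is L ⇒ W
n=24: can move to 20, which is L ⇒ W
The losing starting values of n are exactly the entries labelled L in this table (6 of them).

0, 1, 4, 9, 14, 20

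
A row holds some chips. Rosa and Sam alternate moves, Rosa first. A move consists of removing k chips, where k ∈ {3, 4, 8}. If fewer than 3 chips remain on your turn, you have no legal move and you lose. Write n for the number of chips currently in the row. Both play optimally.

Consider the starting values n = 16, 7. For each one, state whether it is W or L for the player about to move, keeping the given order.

16: W, 7: L

Build the W/L table. Terminal = L. A non-terminal position is W if it has a move to some L; otherwise it is L.
n=0: no move → L
n=1: no move → L
n=2: no move → L
n=3: W (go to 0, an L position)
n=4: W (go to 1, an L position)
n=5: W (go to 2, an L position)
n=6: W (go to 2, an L position)
n=7: L (options 4(W), 3(W) are all W)
n=8: W (go to 0, an L position)
n=9: W (go to 1, an L position)
n=10: W (go to 7, an L position)
n=11: W (go to 7, an L position)
n=12: L (options 9(W), 8(W), 4(W) are all W)
n=13: L (options 10(W), 9(W), 5(W) are all W)
n=14: L (options 11(W), 10(W), 6(W) are all W)
n=15: W (go to 12, an L position)
n=16: W (go to 13, an L position)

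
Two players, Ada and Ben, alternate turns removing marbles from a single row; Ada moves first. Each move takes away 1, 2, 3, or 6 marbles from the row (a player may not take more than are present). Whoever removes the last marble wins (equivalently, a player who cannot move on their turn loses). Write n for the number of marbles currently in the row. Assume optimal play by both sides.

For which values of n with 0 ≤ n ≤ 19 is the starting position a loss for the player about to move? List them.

0, 4, 8, 12, 16

Classify positions by backward induction: terminal positions (no move available) are L. From any other position, the mover wins iff some move reaches an L.
n=0: no move → L
n=1: reaches L-position 0 → W
n=2: reaches L-position 0 → W
n=3: reaches L-position 0 → W
n=4: only reaches 3(W), 2(W), 1(W), all W → L
n=5: reaches L-position 4 → W
n=6: reaches L-position 4 → W
n=7: reaches L-position 4 → W
n=8: only reaches 7(W), 6(W), 5(W), 2(W), all W → L
n=9: reaches L-position 8 → W
n=10: reaches L-position 8 → W
n=11: reaches L-position 8 → W
n=12: only reaches 11(W), 10(W), 9(W), 6(W), all W → L
n=13: reaches L-position 12 → W
n=14: reaches L-position 12 → W
n=15: reaches L-position 12 → W
n=16: only reaches 15(W), 14(W), 13(W), 10(W), all W → L
n=17: reaches L-position 16 → W
n=18: reaches L-position 16 → W
n=19: reaches L-position 16 → W
The losing starting values of n are exactly the entries labelled L in this table (5 of them).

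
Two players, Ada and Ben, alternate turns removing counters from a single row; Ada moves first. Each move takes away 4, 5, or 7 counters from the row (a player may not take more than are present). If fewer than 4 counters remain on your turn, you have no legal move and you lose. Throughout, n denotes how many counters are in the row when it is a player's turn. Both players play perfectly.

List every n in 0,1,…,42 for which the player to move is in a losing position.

Build the W/L table. Terminal = L. A non-terminal position is W if it has a move to some L; otherwise it is L.
n=0: no move → L
n=1: no move → L
n=2: no move → L
n=3: no move → L
n=4: reaches L-position 0 → W
n=5: reaches L-position 1 → W
n=6: reaches L-position 2 → W
n=7: reaches L-position 3 → W
n=8: reaches L-position 3 → W
n=9: reaches L-position 2 → W
n=10: reaches L-position 3 → W
n=11: only reaches 7(W), 6(W), 4(W), all W → L
n=12: only reaches 8(W), 7(W), 5(W), all W → L
n=13: only reaches 9(W), 8(W), 6(W), all W → L
n=14: only reaches 10(W), 9(W), 7(W), all W → L
n=15: reaches L-position 11 → W
n=16: reaches L-position 12 → W
n=17: reaches L-position 13 → W
n=18: reaches L-position 14 → W
n=19: reaches L-position 14 → W
n=20: reaches L-position 13 → W
n=21: reaches L-position 14 → W
n=22: only reaches 18(W), 17(W), 15(W), all W → L
n=23: only reaches 19(W), 18(W), 16(W), all W → L
n=24: only reaches 20(W), 19(W), 17(W), all W → L
n=25: only reaches 21(W), 20(W), 18(W), all W → L
n=26: reaches L-position 22 → W
n=27: reaches L-position 23 → W
n=28: reaches L-position 24 → W
n=29: reaches L-position 25 → W
n=30: reaches L-position 25 → W
n=31: reaches L-position 24 → W
n=32: reaches L-position 25 → W
n=33: only reaches 29(W), 28(W), 26(W), all W → L
n=34: only reaches 30(W), 29(W), 27(W), all W → L
n=35: only reaches 31(W), 30(W), 28(W), all W → L
n=36: only reaches 32(W), 31(W), 29(W), all W → L
n=37: reaches L-position 33 → W
n=38: reaches L-position 34 → W
n=39: reaches L-position 35 → W
n=40: reaches L-position 36 → W
n=41: reaches L-position 36 → W
n=42: reaches L-position 35 → W
Reading off the rows marked L gives the requested list; there are 16 such values of n.

0, 1, 2, 3, 11, 12, 13, 14, 22, 23, 24, 25, 33, 34, 35, 36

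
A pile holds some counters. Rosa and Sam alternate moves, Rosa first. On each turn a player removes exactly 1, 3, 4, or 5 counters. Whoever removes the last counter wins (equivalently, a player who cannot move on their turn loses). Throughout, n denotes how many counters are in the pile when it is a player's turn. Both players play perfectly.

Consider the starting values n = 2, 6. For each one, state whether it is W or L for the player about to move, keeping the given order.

2: L, 6: W

Classify positions by backward induction: terminal positions (no move available) are L. From any other position, the mover wins iff some move reaches an L.
n=0: no move → L
n=1: W (go to 0, an L position)
n=2: L (sole option 1(W) is W)
n=3: W (go to 2, an L position)
n=4: W (go to 0, an L position)
n=5: W (go to 2, an L position)
n=6: W (go to 2, an L position)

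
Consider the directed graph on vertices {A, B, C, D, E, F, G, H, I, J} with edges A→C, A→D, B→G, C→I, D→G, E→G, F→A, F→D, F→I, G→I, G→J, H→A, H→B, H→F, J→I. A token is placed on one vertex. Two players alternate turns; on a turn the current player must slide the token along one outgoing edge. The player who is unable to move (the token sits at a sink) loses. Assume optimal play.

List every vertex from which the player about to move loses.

B, D, E, I

Label each position W (a win for the player to move) or L (a loss). A position with no legal move is L; any other position is W exactly when some move reaches an L, and L when every move reaches a W.
Every edge goes from a vertex to one that appears earlier in the order I, J, G, D, C, E, A, F, B, H, so processing vertices in that order labels each vertex after all of its successors.
I: no outgoing edge → L
J: →I(L), so W
G: →I(L), so W
D: →G(W) only, which is W, so L
C: →I(L), so W
E: →G(W) only, which is W, so L
A: →D(L), so W
F: →D(L), so W
B: →G(W) only, which is W, so L
H: →B(L), so W
The losing starting vertices are exactly the entries labelled L in this table (4 of them).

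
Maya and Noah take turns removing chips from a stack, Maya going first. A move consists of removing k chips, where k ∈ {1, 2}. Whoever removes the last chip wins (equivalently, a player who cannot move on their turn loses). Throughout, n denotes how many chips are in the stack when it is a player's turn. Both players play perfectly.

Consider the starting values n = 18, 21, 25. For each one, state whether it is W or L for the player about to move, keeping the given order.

Positions with no move are L. A position that does have a move is losing for the player to move precisely when every available move leads to a winning position for the opponent. Fill in the labels:
n=0: no move → L
n=1: →0(L), so W
n=2: →0(L), so W
n=3: →2(W), 1(W) — all W, so L
n=4: →3(L), so W
n=5: →3(L), so W
n=6: →5(W), 4(W) — all W, so L
n=7: →6(L), so W
n=8: →6(L), so W
n=9: →8(W), 7(W) — all W, so L
n=10: →9(L), so W
n=11: →9(L), so W
n=12: →11(W), 10(W) — all W, so L
n=13: →12(L), so W
n=14: →12(L), so W
n=15: →14(W), 13(W) — all W, so L
n=16: →15(L), so W
n=17: →15(L), so W
n=18: →17(W), 16(W) — all W, so L
n=19: →18(L), so W
n=20: →18(L), so W
n=21: →20(W), 19(W) — all W, so L
n=22: →21(L), so W
n=23: →21(L), so W
n=24: →23(W), 22(W) — all W, so L
n=25: →24(L), so W

18: L, 21: L, 25: W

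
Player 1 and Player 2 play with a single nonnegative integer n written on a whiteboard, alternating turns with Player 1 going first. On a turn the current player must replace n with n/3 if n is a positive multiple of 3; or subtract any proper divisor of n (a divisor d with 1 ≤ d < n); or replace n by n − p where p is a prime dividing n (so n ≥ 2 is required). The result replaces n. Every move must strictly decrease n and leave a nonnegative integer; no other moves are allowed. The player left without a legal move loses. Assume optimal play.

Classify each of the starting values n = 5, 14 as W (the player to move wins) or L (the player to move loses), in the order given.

Label each position W (a win for the player to move) or L (a loss). A position with no legal move is L; any other position is W exactly when some move reaches an L, and L when every move reaches a W.
n=0: no move → L
n=1: no move → L
n=2: W (go to 0, an L position)
n=3: W (go to 0, an L position)
n=4: L (options 2(W), 3(W) are all W)
n=5: W (go to 0, an L position)
n=6: W (go to 4, an L position)
n=7: W (go to 0, an L position)
n=8: W (go to 4, an L position)
n=9: L (options 3(W), 6(W), 8(W) are all W)
n=10: W (go to 9, an L position)
n=11: W (go to 0, an L position)
n=12: W (go to 4, an L position)
n=13: W (go to 0, an L position)
n=14: L (options 7(W), 12(W), 13(W) are all W)

5: W, 14: L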